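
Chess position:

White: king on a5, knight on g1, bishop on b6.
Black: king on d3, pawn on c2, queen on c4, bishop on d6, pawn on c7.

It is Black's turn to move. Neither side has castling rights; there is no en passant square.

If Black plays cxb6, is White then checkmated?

After cxb6: white king on a5; in check: yes, from the black pawn on b6.
White has 1 legal reply: Kxb6.
In check but a legal move exists → not checkmate.

no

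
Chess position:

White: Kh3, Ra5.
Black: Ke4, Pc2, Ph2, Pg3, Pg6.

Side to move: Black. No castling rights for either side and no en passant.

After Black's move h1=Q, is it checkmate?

no

After h1=Q: white king on h3; in check: yes, from the black queen on h1.
White has 2 legal replies: Kg4, Kxg3.
In check but a legal move exists → not checkmate.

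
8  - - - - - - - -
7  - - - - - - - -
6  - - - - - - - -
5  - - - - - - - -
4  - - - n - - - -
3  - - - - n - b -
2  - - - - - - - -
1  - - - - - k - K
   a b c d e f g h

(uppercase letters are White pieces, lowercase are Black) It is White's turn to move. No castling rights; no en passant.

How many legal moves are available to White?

0

White to move; king on h1.
In check: no.
Legal moves: none.
Count: 0.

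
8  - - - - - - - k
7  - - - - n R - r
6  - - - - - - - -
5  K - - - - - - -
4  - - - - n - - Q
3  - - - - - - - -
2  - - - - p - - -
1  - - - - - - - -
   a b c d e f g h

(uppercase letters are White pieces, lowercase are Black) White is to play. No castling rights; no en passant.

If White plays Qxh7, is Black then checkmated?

After Qxh7: black king on h8; in check: yes, from the white queen on h7.
King squares — g7: attacked by Rf7; h7: attacked by Rf7; g8: attacked by Qh7.
Black has no legal moves → checkmate.

yes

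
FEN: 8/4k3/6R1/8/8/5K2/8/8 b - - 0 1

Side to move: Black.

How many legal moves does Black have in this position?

Black to move; king on e7.
In check: no.
Legal moves: Kf8, Ke8, Kd8, Kf7, Kd7.
Count: 5.

5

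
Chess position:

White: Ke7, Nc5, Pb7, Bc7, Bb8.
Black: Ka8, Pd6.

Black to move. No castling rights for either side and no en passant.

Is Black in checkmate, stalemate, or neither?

checkmate

Black to move; black king on a8.
In check: yes, from the white pawn on b7.
King squares — a7: attacked by Bb8; b7: attacked by Nc5; b8: attacked by Bc7.
Legal moves for Black: none.
In check with no legal moves → checkmate.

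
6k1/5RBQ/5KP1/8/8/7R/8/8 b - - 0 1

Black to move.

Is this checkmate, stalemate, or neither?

checkmate

Black to move; black king on g8.
In check: yes, from the white queen on h7.
King squares — f7: attacked by Kf6; g7: attacked by Kf6; h7: attacked by Rh3; f8: attacked by Rf7; h8: attacked by Bg7.
Legal moves for Black: none.
In check with no legal moves → checkmate.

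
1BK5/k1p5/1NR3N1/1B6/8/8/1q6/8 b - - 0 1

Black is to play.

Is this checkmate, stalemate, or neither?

Black to move; black king on a7.
In check: yes, from the white bishop on b8.
King squares — a6: attacked by Bb5; b6: attacked by Rc6; b7: attacked by Kc8; a8: attacked by Nb6; b8: attacked by Kc8.
Legal moves for Black: none.
In check with no legal moves → checkmate.

checkmate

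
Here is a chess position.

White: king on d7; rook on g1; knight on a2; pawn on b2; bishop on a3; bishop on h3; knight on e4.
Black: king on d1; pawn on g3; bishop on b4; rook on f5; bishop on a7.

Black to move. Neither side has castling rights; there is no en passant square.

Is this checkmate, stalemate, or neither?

Black to move; black king on d1.
In check: yes, from the white rook on g1.
King squares — c1: attacked by Rg1; e1: attacked by Rg1; c2: available; d2: attacked by Ne4; e2: available.
Legal moves for Black: Ke2, Kc2, Bxg1, Rf1, Be1.
Black is in check but has 5 legal moves → neither.

neither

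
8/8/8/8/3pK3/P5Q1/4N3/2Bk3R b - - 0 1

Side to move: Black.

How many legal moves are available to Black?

Black to move; king on d1.
In check: yes, from the white rook on h1.
Legal moves: Kxe2, Kc2.
Count: 2.

2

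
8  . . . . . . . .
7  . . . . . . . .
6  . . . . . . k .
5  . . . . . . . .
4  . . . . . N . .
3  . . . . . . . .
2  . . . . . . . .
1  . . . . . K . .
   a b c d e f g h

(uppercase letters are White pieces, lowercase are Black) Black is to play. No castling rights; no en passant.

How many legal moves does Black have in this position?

7

Black to move; king on g6.
In check: yes, from the white knight on f4.
Legal moves: Kh7, Kg7, Kf7, Kh6, Kf6, Kg5, Kf5.
Count: 7.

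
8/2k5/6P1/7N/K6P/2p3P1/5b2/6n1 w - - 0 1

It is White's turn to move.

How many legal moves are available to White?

10

White to move; king on a4.
In check: no.
Legal moves: Ng7, Nf6, Nf4, Kb5, Ka5, Kb4, Kb3, Ka3, g7, g4.
Count: 10.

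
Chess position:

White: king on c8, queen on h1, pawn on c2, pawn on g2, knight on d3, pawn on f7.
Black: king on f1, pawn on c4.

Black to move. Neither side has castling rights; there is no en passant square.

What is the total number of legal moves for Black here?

Black to move; king on f1.
In check: yes, from the white queen on h1.
Legal moves: Ke2.
Count: 1.

1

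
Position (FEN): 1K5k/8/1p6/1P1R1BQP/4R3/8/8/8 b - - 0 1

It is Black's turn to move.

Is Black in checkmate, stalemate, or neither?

Black to move; black king on h8.
In check: no.
King squares — g7: attacked by Qg5; h7: attacked by Bf5; g8: attacked by Qg5.
Legal moves for Black: none.
Not in check and no legal moves → stalemate.

stalemate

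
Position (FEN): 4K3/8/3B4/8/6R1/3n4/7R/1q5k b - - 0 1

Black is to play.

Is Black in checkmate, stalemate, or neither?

checkmate

Black to move; black king on h1.
In check: yes, from the white rook on h2.
King squares — g1: attacked by Rg4; g2: attacked by Rh2; h2: attacked by Bd6.
Legal moves for Black: none.
In check with no legal moves → checkmate.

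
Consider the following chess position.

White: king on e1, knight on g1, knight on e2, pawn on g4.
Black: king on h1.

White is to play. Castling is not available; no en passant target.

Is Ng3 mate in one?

no

After Ng3: black king on h1; in check: yes, from the white knight on g3.
Black has 3 legal replies: Kh2, Kg2, Kxg1.
In check but a legal move exists → not checkmate.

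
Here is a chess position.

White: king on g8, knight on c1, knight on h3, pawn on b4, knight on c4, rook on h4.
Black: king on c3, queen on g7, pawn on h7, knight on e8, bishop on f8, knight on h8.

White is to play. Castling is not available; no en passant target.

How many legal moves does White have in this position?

0

White to move; king on g8.
In check: yes, from the black queen on g7.
Legal moves: none.
Count: 0.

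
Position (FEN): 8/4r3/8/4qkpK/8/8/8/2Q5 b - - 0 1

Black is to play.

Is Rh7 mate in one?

yes

After Rh7: white king on h5; in check: yes, from the black rook on h7.
King squares — g4: attacked by Kf5; h4: attacked by Pg5; g5: attacked by Kf5; g6: attacked by Kf5; h6: attacked by Rh7.
White has no legal moves → checkmate.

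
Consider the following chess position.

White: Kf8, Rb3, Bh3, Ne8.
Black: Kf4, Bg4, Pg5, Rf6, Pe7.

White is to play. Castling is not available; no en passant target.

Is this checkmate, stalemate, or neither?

White to move; white king on f8.
In check: yes, from the black rook on f6.
Legal moves for White: Kg8, Kg7, Kxe7, Nxf6.
White is in check but has 4 legal moves → neither.

neither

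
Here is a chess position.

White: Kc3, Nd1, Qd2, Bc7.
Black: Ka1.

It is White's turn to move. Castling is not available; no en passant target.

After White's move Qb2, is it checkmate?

After Qb2: black king on a1; in check: yes, from the white queen on b2.
King squares — b1: attacked by Qb2; a2: attacked by Qb2; b2: attacked by Nd1.
Black has no legal moves → checkmate.

yes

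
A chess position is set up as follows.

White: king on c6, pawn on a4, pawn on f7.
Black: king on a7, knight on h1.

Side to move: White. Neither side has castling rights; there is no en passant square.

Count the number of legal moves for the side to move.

White to move; king on c6.
In check: no.
Legal moves: Kd7, Kc7, Kd6, Kd5, Kc5, Kb5, f8=Q, f8=R, f8=B, f8=N, a5.
Count: 11.

11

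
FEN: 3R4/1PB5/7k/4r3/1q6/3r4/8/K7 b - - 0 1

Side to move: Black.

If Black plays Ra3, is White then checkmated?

yes

After Ra3: white king on a1; in check: yes, from the black rook on a3.
King squares — b1: attacked by Qb4; a2: attacked by Ra3; b2: attacked by Qb4.
White has no legal moves → checkmate.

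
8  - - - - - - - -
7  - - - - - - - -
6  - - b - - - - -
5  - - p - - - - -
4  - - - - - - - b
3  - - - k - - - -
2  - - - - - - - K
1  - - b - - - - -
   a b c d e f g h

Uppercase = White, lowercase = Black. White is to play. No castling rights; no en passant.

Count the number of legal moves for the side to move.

2

White to move; king on h2.
In check: no.
Legal moves: Kh3, Kg1.
Count: 2.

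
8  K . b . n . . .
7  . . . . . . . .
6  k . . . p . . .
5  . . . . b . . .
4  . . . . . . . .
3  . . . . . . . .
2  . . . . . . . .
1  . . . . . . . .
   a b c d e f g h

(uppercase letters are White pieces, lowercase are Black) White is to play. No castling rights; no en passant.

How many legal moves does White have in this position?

White to move; king on a8.
In check: no.
Legal moves: none.
Count: 0.

0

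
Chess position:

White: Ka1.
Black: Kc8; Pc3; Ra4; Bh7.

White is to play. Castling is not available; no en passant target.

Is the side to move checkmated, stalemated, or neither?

checkmate

White to move; white king on a1.
In check: yes, from the black rook on a4.
King squares — b1: attacked by Bh7; a2: attacked by Ra4; b2: attacked by Pc3.
Legal moves for White: none.
In check with no legal moves → checkmate.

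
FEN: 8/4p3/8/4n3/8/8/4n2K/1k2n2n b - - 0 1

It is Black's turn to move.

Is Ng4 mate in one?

no

After Ng4: white king on h2; in check: yes, from the black knight on g4.
White has 2 legal replies: Kh3, Kxh1.
In check but a legal move exists → not checkmate.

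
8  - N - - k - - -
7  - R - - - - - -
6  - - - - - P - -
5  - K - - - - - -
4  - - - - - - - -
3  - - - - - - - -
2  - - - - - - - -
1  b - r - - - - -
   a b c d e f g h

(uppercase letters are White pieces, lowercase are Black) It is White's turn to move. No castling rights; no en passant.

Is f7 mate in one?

no

After f7: black king on e8; in check: yes, from the white pawn on f7.
Black has 2 legal replies: Kf8, Kd8.
In check but a legal move exists → not checkmate.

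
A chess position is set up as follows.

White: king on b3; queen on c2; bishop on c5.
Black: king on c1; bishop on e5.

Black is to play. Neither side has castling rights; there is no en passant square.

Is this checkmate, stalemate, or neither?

checkmate

Black to move; black king on c1.
In check: yes, from the white queen on c2.
King squares — b1: attacked by Qc2; d1: attacked by Qc2; b2: attacked by Qc2; c2: attacked by Kb3; d2: attacked by Qc2.
Legal moves for Black: none.
In check with no legal moves → checkmate.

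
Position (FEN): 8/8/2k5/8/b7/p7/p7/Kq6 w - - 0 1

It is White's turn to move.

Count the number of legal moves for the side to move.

White to move; king on a1.
In check: yes, from the black queen on b1.
Legal moves: none.
Count: 0.

0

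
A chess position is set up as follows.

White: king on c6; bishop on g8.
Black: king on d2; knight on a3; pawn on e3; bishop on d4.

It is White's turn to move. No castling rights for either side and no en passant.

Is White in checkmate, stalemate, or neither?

White to move; white king on c6.
In check: no.
Legal moves for White: Bh7, Bf7, Be6, Bd5, Bc4, Bb3, Ba2, Kd7, Kc7, Kb7, Kd6, Kd5.
White has 12 legal moves and is not in check → neither.

neither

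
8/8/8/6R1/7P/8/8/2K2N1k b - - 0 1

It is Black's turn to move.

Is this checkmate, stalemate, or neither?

stalemate

Black to move; black king on h1.
In check: no.
King squares — g1: attacked by Rg5; g2: attacked by Rg5; h2: attacked by Nf1.
Legal moves for Black: none.
Not in check and no legal moves → stalemate.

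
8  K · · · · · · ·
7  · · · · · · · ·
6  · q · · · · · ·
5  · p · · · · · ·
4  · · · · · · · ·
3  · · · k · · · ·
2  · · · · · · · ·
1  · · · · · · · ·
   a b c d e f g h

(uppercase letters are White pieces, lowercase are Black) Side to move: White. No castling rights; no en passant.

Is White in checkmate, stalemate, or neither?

White to move; white king on a8.
In check: no.
King squares — a7: attacked by Qb6; b7: attacked by Qb6; b8: attacked by Qb6.
Legal moves for White: none.
Not in check and no legal moves → stalemate.

stalemate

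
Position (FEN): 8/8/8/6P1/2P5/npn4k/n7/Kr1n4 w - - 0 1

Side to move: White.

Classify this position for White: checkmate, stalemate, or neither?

White to move; white king on a1.
In check: yes, from the black rook on b1.
King squares — b1: attacked by Na3; a2: attacked by Pb3; b2: attacked by Rb1.
Legal moves for White: none.
In check with no legal moves → checkmate.

checkmate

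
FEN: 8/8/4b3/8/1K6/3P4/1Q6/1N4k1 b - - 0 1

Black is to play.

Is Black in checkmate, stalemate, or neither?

Black to move; black king on g1.
In check: no.
Legal moves for Black: Bg8, Bc8, Bf7, Bd7, Bf5, Bd5, Bg4, Bc4, Bh3, Bb3, Ba2, Kh1, Kf1.
Black has 13 legal moves and is not in check → neither.

neither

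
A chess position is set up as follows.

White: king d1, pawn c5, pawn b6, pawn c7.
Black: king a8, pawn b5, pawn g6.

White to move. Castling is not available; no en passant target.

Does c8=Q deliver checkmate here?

After c8=Q: black king on a8; in check: yes, from the white queen on c8.
King squares — a7: attacked by Pb6; b7: attacked by Qc8; b8: attacked by Qc8.
Black has no legal moves → checkmate.

yes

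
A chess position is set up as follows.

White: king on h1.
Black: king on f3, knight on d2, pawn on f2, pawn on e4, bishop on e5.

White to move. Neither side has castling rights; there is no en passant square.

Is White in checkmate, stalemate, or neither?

stalemate

White to move; white king on h1.
In check: no.
King squares — g1: attacked by Pf2; g2: attacked by Kf3; h2: attacked by Be5.
Legal moves for White: none.
Not in check and no legal moves → stalemate.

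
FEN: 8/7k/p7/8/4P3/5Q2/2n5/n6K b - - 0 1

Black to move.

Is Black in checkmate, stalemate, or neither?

neither

Black to move; black king on h7.
In check: no.
Legal moves for Black: Kh8, Kg8, Kg7, Kh6, Kg6, Nd4, Nb4, Ne3, Na3, Ne1, Nb3, a5.
Black has 12 legal moves and is not in check → neither.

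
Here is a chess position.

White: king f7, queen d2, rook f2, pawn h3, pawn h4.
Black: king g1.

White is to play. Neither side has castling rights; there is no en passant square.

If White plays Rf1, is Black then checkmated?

After Rf1: black king on g1; in check: yes, from the white rook on f1.
Black has 1 legal reply: Kxf1.
In check but a legal move exists → not checkmate.

no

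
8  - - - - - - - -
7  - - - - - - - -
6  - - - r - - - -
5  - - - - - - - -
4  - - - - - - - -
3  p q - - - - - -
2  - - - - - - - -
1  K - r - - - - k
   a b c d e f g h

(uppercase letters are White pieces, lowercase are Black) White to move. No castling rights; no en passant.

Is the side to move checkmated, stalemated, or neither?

checkmate

White to move; white king on a1.
In check: yes, from the black rook on c1.
King squares — b1: attacked by Rc1; a2: attacked by Qb3; b2: attacked by Pa3.
Legal moves for White: none.
In check with no legal moves → checkmate.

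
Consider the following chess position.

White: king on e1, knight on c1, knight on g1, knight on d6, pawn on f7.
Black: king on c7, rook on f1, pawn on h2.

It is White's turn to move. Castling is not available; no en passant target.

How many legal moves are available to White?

3

White to move; king on e1.
In check: yes, from the black rook on f1.
Legal moves: Ke2, Kd2, Kxf1.
Count: 3.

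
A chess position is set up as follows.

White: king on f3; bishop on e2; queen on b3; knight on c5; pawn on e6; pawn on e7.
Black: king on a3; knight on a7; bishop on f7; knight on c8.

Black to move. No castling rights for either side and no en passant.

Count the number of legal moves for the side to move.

Black to move; king on a3.
In check: yes, from the white queen on b3.
Legal moves: none.
Count: 0.

0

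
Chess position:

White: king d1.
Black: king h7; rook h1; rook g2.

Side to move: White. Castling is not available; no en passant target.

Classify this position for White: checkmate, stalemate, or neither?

checkmate

White to move; white king on d1.
In check: yes, from the black rook on h1.
King squares — c1: attacked by Rh1; e1: attacked by Rh1; c2: attacked by Rg2; d2: attacked by Rg2; e2: attacked by Rg2.
Legal moves for White: none.
In check with no legal moves → checkmate.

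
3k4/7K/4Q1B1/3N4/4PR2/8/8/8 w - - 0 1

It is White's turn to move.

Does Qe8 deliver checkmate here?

yes

After Qe8: black king on d8; in check: yes, from the white queen on e8.
King squares — c7: attacked by Nd5; d7: attacked by Qe8; e7: attacked by Nd5; c8: attacked by Qe8; e8: attacked by Bg6.
Black has no legal moves → checkmate.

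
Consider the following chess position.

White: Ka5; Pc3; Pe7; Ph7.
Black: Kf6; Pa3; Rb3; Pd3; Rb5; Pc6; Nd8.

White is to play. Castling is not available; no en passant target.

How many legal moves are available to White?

2

White to move; king on a5.
In check: yes, from the black rook on b5.
Legal moves: Ka6, Ka4.
Count: 2.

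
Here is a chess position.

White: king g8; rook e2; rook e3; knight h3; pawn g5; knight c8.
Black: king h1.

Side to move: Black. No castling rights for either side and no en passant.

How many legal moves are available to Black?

0

Black to move; king on h1.
In check: no.
Legal moves: none.
Count: 0.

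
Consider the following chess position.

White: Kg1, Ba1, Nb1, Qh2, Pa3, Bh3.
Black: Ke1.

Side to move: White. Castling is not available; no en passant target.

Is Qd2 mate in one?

yes

After Qd2: black king on e1; in check: yes, from the white queen on d2.
King squares — d1: attacked by Qd2; f1: attacked by Kg1; d2: attacked by Nb1; e2: attacked by Qd2; f2: attacked by Kg1.
Black has no legal moves → checkmate.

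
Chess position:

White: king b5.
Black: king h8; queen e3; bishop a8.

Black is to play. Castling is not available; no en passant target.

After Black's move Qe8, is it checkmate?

After Qe8: white king on b5; in check: yes, from the black queen on e8.
White has 6 legal replies: Kb6, Ka6, Kc5, Ka5, Kc4, Kb4.
In check but a legal move exists → not checkmate.

no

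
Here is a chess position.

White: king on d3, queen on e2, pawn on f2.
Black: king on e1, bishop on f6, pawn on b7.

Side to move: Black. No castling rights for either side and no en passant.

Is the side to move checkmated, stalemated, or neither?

checkmate

Black to move; black king on e1.
In check: yes, from the white queen on e2.
King squares — d1: attacked by Qe2; f1: attacked by Qe2; d2: attacked by Qe2; e2: attacked by Kd3; f2: attacked by Qe2.
Legal moves for Black: none.
In check with no legal moves → checkmate.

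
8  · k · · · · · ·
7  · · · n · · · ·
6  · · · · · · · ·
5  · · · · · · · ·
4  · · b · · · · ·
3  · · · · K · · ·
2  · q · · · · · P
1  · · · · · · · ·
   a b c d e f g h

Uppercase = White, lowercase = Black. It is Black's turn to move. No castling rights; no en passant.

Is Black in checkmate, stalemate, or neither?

neither

Black to move; black king on b8.
In check: no.
Legal moves for Black include: Kc8, Ka8, Kc7, Kb7, Ka7, Nf8, Nf6, Nb6, Ne5, Nc5, Bg8, Bf7, Be6, Ba6, Bd5, Bb5, Bd3, Bb3, ... (list truncated; more exist).
Black has legal moves and is not in check → neither.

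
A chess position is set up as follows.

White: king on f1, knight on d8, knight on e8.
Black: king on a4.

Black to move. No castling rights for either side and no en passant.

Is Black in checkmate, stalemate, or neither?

neither

Black to move; black king on a4.
In check: no.
Legal moves for Black: Kb5, Ka5, Kb4, Kb3, Ka3.
Black has 5 legal moves and is not in check → neither.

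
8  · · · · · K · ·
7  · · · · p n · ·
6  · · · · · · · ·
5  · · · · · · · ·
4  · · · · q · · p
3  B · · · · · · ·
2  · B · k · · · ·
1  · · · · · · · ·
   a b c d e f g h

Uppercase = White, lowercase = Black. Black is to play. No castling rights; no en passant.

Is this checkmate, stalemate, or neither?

Black to move; black king on d2.
In check: no.
Legal moves for Black include: Nh8, Nd8, Nh6, Nd6, Ng5, Ne5, Qa8+, Qh7, Qb7, Qg6, Qe6, Qc6, Qf5, Qe5, Qd5, Qg4, Qf4, Qd4, ... (list truncated; more exist).
Black has legal moves and is not in check → neither.

neither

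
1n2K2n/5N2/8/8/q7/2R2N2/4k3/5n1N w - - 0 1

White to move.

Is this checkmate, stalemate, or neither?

neither

White to move; white king on e8.
In check: yes, from the black queen on a4.
King squares — d7: attacked by Qa4; e7: available; f7: own knight; d8: available; f8: available.
Legal moves for White: Kf8, Kd8, Ke7, Rc6.
White is in check but has 4 legal moves → neither.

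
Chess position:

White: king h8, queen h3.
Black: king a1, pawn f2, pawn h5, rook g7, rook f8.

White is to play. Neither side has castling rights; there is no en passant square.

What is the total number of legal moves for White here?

1

White to move; king on h8.
In check: yes, from the black rook on f8.
Legal moves: Kxg7.
Count: 1.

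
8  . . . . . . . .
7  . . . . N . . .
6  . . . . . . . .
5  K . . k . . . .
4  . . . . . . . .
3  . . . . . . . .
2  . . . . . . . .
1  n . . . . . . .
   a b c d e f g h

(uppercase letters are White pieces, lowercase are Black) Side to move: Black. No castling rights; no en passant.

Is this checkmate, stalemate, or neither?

neither

Black to move; black king on d5.
In check: yes, from the white knight on e7.
Legal moves for Black: Ke6, Kd6, Ke5, Kc5, Ke4, Kd4, Kc4.
Black is in check but has 7 legal moves → neither.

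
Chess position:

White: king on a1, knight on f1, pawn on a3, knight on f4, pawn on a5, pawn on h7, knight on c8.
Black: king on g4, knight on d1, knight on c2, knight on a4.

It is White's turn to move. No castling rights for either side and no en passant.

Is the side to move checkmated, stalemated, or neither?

White to move; white king on a1.
In check: yes, from the black knight on c2.
King squares — b1: available; a2: available; b2: attacked by Nd1.
Legal moves for White: Ka2, Kb1.
White is in check but has 2 legal moves → neither.

neither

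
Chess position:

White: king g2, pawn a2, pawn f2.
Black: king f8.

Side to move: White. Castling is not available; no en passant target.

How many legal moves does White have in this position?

White to move; king on g2.
In check: no.
Legal moves: Kh3, Kg3, Kf3, Kh2, Kh1, Kg1, Kf1, f3, a3, f4, a4.
Count: 11.

11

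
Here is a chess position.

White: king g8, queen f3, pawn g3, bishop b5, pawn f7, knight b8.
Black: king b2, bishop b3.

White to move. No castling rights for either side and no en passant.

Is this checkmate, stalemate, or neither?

neither

White to move; white king on g8.
In check: no.
Legal moves for White include: Kh8, Kf8, Kh7, Kg7, Nd7, Nc6, Na6, Be8, Bd7, Bc6, Ba6, Bc4, Ba4, Bd3, Be2, Bf1, Qa8, Qb7, ... (list truncated; more exist).
White has legal moves and is not in check → neither.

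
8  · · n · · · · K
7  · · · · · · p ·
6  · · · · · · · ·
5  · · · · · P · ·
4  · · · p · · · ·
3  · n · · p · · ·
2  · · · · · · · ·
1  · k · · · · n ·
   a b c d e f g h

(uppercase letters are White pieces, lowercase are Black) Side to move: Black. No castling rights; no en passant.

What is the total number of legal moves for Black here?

21

Black to move; king on b1.
In check: no.
Legal moves: Ne7, Na7, Nd6, Nb6, Nc5, Na5, Nd2, Nc1, Na1, Nh3, Nf3, Ne2, Kc2, Kb2, Ka2, Kc1, Ka1, g6, d3, e2, g5.
Count: 21.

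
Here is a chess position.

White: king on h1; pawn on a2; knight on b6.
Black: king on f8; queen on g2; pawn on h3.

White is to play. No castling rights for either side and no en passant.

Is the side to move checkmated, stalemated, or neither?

White to move; white king on h1.
In check: yes, from the black queen on g2.
King squares — g1: attacked by Qg2; g2: attacked by Ph3; h2: attacked by Qg2.
Legal moves for White: none.
In check with no legal moves → checkmate.

checkmate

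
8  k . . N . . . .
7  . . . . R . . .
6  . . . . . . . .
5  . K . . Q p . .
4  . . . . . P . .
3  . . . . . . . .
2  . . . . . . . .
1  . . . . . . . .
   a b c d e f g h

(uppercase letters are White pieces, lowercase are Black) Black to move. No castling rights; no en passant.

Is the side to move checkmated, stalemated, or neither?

Black to move; black king on a8.
In check: no.
King squares — a7: attacked by Re7; b7: attacked by Re7; b8: attacked by Qe5.
Legal moves for Black: none.
Not in check and no legal moves → stalemate.

stalemate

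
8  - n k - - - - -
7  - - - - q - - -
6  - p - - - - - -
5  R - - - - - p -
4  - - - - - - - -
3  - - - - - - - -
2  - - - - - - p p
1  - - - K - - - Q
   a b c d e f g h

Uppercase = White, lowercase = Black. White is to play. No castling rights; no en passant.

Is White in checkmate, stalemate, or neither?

White to move; white king on d1.
In check: no.
Legal moves for White include: Ra8, Ra7, Ra6, Rxg5, Rf5, Re5, Rd5, Rc5+, Rb5, Ra4, Ra3, Ra2, Ra1, Qxh2, Qxg2, Qg1, Qf1, Qe1, ... (list truncated; more exist).
White has legal moves and is not in check → neither.

neither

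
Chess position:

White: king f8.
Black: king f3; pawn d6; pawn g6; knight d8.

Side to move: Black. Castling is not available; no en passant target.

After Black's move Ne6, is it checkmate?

After Ne6: white king on f8; in check: yes, from the black knight on e6.
White has 4 legal replies: Kg8, Ke8, Kf7, Ke7.
In check but a legal move exists → not checkmate.

no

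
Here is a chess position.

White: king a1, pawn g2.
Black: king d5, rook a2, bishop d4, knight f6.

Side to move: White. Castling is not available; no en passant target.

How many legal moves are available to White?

2

White to move; king on a1.
In check: yes, from the black rook on a2 and the black bishop on d4.
Legal moves: Kxa2, Kb1.
Count: 2.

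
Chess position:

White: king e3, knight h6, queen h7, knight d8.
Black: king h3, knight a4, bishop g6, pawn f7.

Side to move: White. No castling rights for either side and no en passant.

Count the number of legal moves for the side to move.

19

White to move; king on e3.
In check: no.
Legal moves: Ndxf7, Nb7, Ne6, Nc6, Qh8, Qg8, Qg7, Qxf7, Qxg6, Ng8+, Nhxf7+, Nf5+, Ng4+, Kf4, Kd4, Kf3, Kf2, Ke2, Kd2.
Count: 19.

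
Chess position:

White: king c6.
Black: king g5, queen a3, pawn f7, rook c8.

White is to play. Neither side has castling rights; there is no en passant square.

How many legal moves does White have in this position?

White to move; king on c6.
In check: yes, from the black rook on c8.
Legal moves: Kd7, Kb7, Kb6, Kd5, Kb5.
Count: 5.

5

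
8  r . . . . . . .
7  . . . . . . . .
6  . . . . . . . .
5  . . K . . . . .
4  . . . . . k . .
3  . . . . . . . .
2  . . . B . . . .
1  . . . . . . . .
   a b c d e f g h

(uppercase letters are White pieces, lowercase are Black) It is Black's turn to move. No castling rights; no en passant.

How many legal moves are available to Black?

Black to move; king on f4.
In check: yes, from the white bishop on d2.
Legal moves: Kf5, Ke5, Kg4, Ke4, Kg3, Kf3.
Count: 6.

6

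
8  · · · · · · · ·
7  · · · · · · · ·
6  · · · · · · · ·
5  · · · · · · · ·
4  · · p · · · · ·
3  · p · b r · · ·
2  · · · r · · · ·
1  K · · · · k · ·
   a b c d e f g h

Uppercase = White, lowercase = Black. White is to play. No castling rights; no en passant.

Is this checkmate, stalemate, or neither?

stalemate

White to move; white king on a1.
In check: no.
King squares — b1: attacked by Bd3; a2: attacked by Rd2; b2: attacked by Rd2.
Legal moves for White: none.
Not in check and no legal moves → stalemate.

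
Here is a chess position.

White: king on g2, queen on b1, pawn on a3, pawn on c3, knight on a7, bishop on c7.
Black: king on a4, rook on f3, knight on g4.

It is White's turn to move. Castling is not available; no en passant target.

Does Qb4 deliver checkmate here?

After Qb4: black king on a4; in check: yes, from the white queen on b4.
King squares — a3: attacked by Qb4; b3: attacked by Qb4; b4: attacked by Pa3; a5: attacked by Qb4; b5: attacked by Qb4.
Black has no legal moves → checkmate.

yes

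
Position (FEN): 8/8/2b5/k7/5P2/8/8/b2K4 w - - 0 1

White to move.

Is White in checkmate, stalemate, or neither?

neither

White to move; white king on d1.
In check: no.
Legal moves for White: Ke2, Kd2, Kc2, Ke1, Kc1, f5.
White has 6 legal moves and is not in check → neither.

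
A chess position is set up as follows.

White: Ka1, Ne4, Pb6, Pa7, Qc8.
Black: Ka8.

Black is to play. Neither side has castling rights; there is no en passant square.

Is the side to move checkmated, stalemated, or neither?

Black to move; black king on a8.
In check: yes, from the white queen on c8.
King squares — a7: attacked by Pb6; b7: attacked by Qc8; b8: attacked by Pa7.
Legal moves for Black: none.
In check with no legal moves → checkmate.

checkmate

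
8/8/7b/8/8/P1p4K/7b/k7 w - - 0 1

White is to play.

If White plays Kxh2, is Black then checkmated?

After Kxh2: black king on a1; in check: no.
Black is not in check, so this cannot be checkmate.

no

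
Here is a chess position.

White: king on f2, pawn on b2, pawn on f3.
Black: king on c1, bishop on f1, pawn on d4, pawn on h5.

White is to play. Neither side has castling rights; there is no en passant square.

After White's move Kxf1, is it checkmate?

no

After Kxf1: black king on c1; in check: no.
Black is not in check, so this cannot be checkmate.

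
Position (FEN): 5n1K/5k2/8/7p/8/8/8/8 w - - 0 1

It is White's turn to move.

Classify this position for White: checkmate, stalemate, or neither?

White to move; white king on h8.
In check: no.
King squares — g7: attacked by Kf7; h7: attacked by Nf8; g8: attacked by Kf7.
Legal moves for White: none.
Not in check and no legal moves → stalemate.

stalemate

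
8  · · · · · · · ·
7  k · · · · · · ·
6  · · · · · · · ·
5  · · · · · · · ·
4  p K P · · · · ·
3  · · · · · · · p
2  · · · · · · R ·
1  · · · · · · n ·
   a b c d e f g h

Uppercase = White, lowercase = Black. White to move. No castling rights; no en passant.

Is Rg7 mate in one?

After Rg7: black king on a7; in check: yes, from the white rook on g7.
Black has 4 legal replies: Kb8, Ka8, Kb6, Ka6.
In check but a legal move exists → not checkmate.

no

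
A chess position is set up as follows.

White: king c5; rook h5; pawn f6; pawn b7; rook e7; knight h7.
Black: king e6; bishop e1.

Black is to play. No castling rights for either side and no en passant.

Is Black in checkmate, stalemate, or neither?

Black to move; black king on e6.
In check: yes, from the white rook on e7.
King squares — d5: attacked by Kc5; e5: attacked by Rh5; f5: attacked by Rh5; d6: attacked by Kc5; f6: attacked by Nh7; d7: attacked by Re7; e7: attacked by Pf6; f7: attacked by Re7.
Legal moves for Black: none.
In check with no legal moves → checkmate.

checkmate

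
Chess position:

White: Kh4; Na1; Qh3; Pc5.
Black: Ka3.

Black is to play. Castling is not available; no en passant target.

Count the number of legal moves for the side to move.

Black to move; king on a3.
In check: yes, from the white queen on h3.
Legal moves: Kb4, Ka4, Kb2, Ka2.
Count: 4.

4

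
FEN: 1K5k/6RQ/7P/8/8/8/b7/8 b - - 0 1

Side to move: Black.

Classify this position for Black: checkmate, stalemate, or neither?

Black to move; black king on h8.
In check: yes, from the white queen on h7.
King squares — g7: attacked by Ph6; h7: attacked by Rg7; g8: attacked by Rg7.
Legal moves for Black: none.
In check with no legal moves → checkmate.

checkmate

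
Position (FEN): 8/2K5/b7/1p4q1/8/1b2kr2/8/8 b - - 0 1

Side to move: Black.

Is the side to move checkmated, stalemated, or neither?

neither

Black to move; black king on e3.
In check: no.
Legal moves for Black include: Bc8, Bb7, Qg8, Qd8+, Qg7+, Qe7+, Qh6, Qg6, Qf6, Qh5, Qf5, Qe5+, Qd5, Qc5+, Qh4, Qg4, Qf4+, Qg3+, ... (list truncated; more exist).
Black has legal moves and is not in check → neither.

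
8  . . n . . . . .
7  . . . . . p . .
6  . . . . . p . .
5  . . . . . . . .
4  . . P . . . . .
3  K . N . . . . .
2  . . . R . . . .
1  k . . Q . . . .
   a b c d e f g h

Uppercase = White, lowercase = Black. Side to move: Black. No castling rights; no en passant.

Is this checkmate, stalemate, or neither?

Black to move; black king on a1.
In check: yes, from the white queen on d1.
King squares — b1: attacked by Qd1; a2: attacked by Rd2; b2: attacked by Rd2.
Legal moves for Black: none.
In check with no legal moves → checkmate.

checkmate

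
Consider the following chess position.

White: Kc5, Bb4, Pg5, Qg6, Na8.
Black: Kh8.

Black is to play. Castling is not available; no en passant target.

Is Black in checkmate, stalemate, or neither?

Black to move; black king on h8.
In check: no.
King squares — g7: attacked by Qg6; h7: attacked by Qg6; g8: attacked by Qg6.
Legal moves for Black: none.
Not in check and no legal moves → stalemate.

stalemate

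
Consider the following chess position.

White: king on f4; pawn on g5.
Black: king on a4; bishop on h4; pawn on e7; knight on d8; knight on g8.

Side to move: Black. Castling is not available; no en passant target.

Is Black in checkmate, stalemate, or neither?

Black to move; black king on a4.
In check: no.
Legal moves for Black: Nh6, Nf6, Nf7, Nb7, Ne6+, Nc6, Bxg5+, Bg3+, Bf2, Be1, Kb5, Ka5, Kb4, Kb3, Ka3, e6, e5+.
Black has 17 legal moves and is not in check → neither.

neither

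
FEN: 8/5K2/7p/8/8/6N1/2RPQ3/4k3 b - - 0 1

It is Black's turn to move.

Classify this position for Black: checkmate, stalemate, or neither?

Black to move; black king on e1.
In check: yes, from the white queen on e2.
King squares — d1: attacked by Qe2; f1: attacked by Qe2; d2: attacked by Rc2; e2: attacked by Ng3; f2: attacked by Qe2.
Legal moves for Black: none.
In check with no legal moves → checkmate.

checkmate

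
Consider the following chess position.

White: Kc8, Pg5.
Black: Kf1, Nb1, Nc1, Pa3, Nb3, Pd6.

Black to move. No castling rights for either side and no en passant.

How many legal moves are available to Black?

Black to move; king on f1.
In check: no.
Legal moves: Nc5, Na5, Nd4, N3d2, Na1, Kg2, Kf2, Ke2, Kg1, Ke1, Nd3, Ne2, Na2, Nc3, N1d2, d5, a2.
Count: 17.

17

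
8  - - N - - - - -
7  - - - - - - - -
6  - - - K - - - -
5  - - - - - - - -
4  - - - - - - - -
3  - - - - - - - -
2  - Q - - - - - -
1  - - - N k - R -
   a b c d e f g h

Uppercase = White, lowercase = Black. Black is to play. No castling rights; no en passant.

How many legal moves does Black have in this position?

0

Black to move; king on e1.
In check: yes, from the white rook on g1.
Legal moves: none.
Count: 0.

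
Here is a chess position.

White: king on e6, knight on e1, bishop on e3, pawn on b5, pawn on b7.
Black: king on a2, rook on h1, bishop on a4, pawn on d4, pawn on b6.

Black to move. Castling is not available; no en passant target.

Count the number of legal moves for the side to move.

Black to move; king on a2.
In check: no.
Legal moves: Bxb5, Bb3+, Bc2, Bd1, Kb3, Ka3, Kb2, Kb1, Ka1, Rh8, Rh7, Rh6+, Rh5, Rh4, Rh3, Rh2, Rg1, Rf1, Rxe1, dxe3, d3.
Count: 21.

21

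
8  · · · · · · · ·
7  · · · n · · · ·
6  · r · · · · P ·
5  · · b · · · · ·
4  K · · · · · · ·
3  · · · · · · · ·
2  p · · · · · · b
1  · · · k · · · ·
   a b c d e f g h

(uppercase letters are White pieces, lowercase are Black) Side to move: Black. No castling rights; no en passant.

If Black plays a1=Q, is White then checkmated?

yes

After a1=Q: white king on a4; in check: yes, from the black queen on a1.
King squares — a3: attacked by Qa1; b3: attacked by Rb6; b4: attacked by Bc5; a5: attacked by Qa1; b5: attacked by Rb6.
White has no legal moves → checkmate.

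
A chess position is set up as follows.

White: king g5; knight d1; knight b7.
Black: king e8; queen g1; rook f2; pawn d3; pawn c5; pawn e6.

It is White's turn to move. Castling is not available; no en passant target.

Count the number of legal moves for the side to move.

3

White to move; king on g5.
In check: yes, from the black queen on g1.
Legal moves: Kh6, Kh5, Kh4.
Count: 3.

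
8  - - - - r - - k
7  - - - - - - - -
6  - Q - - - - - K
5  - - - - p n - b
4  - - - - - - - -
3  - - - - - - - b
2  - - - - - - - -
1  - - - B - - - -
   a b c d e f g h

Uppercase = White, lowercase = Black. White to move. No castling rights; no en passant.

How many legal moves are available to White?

2

White to move; king on h6.
In check: yes, from the black knight on f5.
Legal moves: Kxh5, Kg5.
Count: 2.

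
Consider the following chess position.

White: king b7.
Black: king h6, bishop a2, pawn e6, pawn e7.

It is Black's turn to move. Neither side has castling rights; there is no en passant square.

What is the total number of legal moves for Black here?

Black to move; king on h6.
In check: no.
Legal moves: Kh7, Kg7, Kg6, Kh5, Kg5, Bd5+, Bc4, Bb3, Bb1, e5.
Count: 10.

10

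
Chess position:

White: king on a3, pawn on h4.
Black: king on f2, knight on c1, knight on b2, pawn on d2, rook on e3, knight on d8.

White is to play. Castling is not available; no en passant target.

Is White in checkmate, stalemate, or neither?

White to move; white king on a3.
In check: yes, from the black rook on e3.
Legal moves for White: Kb4, Kxb2.
White is in check but has 2 legal moves → neither.

neither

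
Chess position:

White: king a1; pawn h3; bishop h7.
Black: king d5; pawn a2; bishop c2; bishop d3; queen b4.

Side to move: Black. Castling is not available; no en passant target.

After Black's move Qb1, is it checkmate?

yes

After Qb1: white king on a1; in check: yes, from the black queen on b1.
King squares — b1: attacked by Pa2; a2: attacked by Qb1; b2: attacked by Qb1.
White has no legal moves → checkmate.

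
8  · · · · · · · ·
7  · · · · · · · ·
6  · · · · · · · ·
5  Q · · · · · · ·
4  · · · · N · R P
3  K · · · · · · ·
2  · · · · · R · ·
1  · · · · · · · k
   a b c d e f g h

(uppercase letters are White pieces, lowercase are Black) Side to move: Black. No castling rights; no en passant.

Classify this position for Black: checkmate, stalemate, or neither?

Black to move; black king on h1.
In check: no.
King squares — g1: attacked by Rg4; g2: attacked by Rf2; h2: attacked by Rf2.
Legal moves for Black: none.
Not in check and no legal moves → stalemate.

stalemate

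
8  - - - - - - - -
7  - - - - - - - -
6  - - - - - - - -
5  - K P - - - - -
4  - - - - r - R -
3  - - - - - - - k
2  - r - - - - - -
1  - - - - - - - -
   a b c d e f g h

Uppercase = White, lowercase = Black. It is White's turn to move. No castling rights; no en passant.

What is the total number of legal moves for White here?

3

White to move; king on b5.
In check: yes, from the black rook on b2.
Legal moves: Kc6, Ka6, Ka5.
Count: 3.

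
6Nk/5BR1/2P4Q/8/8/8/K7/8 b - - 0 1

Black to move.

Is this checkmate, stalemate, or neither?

checkmate

Black to move; black king on h8.
In check: yes, from the white queen on h6.
King squares — g7: attacked by Qh6; h7: attacked by Qh6; g8: attacked by Bf7.
Legal moves for Black: none.
In check with no legal moves → checkmate.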